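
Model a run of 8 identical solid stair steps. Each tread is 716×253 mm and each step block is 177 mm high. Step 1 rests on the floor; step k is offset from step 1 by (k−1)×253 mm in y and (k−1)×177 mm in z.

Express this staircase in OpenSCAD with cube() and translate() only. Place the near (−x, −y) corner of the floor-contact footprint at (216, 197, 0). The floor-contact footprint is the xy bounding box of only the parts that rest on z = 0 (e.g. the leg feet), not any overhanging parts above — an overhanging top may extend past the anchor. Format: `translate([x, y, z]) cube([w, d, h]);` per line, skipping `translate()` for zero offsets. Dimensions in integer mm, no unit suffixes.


translate([216, 197, 0]) cube([716, 253, 177]);
translate([216, 450, 177]) cube([716, 253, 177]);
translate([216, 703, 354]) cube([716, 253, 177]);
translate([216, 956, 531]) cube([716, 253, 177]);
translate([216, 1209, 708]) cube([716, 253, 177]);
translate([216, 1462, 885]) cube([716, 253, 177]);
translate([216, 1715, 1062]) cube([716, 253, 177]);
translate([216, 1968, 1239]) cube([716, 253, 177]);


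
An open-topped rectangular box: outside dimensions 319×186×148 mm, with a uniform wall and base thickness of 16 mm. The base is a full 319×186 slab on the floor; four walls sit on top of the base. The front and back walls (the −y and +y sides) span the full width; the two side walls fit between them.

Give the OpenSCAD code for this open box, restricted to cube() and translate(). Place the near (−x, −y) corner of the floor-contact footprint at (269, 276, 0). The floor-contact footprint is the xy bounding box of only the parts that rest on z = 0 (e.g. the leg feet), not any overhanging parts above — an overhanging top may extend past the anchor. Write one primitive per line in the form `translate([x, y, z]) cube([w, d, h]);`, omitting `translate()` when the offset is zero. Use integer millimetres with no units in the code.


translate([269, 276, 0]) cube([319, 186, 16]);
translate([269, 276, 16]) cube([319, 16, 132]);
translate([269, 446, 16]) cube([319, 16, 132]);
translate([269, 292, 16]) cube([16, 154, 132]);
translate([572, 292, 16]) cube([16, 154, 132]);


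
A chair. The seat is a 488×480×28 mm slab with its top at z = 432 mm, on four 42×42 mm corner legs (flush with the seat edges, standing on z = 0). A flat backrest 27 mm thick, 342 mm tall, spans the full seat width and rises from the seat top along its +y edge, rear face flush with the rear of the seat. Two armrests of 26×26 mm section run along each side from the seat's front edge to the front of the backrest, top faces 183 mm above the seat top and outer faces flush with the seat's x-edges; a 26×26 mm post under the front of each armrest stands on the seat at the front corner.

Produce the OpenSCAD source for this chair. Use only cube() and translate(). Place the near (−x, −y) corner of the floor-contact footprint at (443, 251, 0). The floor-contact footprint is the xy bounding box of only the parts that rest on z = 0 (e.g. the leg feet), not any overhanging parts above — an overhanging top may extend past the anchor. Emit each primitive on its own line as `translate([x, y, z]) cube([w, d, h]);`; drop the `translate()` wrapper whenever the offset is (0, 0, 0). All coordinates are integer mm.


translate([443, 251, 404]) cube([488, 480, 28]);
translate([443, 251, 0]) cube([42, 42, 404]);
translate([889, 251, 0]) cube([42, 42, 404]);
translate([443, 689, 0]) cube([42, 42, 404]);
translate([889, 689, 0]) cube([42, 42, 404]);
translate([443, 704, 432]) cube([488, 27, 342]);
translate([443, 251, 589]) cube([26, 453, 26]);
translate([905, 251, 589]) cube([26, 453, 26]);
translate([443, 251, 432]) cube([26, 26, 157]);
translate([905, 251, 432]) cube([26, 26, 157]);


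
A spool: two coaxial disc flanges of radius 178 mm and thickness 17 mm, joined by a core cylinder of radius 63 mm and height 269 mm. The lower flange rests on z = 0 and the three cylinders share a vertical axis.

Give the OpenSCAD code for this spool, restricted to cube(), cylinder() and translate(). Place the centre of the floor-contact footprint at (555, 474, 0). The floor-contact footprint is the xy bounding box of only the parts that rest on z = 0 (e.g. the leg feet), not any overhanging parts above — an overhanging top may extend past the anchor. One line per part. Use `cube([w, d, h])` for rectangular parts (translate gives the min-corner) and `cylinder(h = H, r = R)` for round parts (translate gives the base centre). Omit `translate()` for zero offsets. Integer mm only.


translate([555, 474, 0]) cylinder(h = 17, r = 178);
translate([555, 474, 17]) cylinder(h = 269, r = 63);
translate([555, 474, 286]) cylinder(h = 17, r = 178);


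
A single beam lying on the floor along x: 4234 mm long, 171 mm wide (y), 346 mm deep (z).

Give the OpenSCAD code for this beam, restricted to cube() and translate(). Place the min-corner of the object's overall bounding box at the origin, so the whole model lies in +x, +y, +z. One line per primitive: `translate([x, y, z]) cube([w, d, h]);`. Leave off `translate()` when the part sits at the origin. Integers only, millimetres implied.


cube([4234, 171, 346]);


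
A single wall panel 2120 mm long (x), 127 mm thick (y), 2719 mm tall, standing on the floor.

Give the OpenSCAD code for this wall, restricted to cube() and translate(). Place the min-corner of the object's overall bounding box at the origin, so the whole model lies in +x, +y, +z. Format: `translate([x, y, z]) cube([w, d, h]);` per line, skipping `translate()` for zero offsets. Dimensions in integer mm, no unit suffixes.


cube([2120, 127, 2719]);


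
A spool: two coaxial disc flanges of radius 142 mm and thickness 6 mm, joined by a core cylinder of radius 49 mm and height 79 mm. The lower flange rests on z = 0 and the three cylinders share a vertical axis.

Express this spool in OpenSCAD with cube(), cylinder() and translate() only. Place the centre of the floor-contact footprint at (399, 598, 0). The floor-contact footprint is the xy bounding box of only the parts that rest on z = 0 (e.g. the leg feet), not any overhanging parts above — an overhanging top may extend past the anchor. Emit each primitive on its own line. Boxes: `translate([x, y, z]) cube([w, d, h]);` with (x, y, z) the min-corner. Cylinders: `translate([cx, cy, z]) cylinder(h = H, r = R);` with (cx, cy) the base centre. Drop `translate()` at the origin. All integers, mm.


translate([399, 598, 0]) cylinder(h = 6, r = 142);
translate([399, 598, 6]) cylinder(h = 79, r = 49);
translate([399, 598, 85]) cylinder(h = 6, r = 142);


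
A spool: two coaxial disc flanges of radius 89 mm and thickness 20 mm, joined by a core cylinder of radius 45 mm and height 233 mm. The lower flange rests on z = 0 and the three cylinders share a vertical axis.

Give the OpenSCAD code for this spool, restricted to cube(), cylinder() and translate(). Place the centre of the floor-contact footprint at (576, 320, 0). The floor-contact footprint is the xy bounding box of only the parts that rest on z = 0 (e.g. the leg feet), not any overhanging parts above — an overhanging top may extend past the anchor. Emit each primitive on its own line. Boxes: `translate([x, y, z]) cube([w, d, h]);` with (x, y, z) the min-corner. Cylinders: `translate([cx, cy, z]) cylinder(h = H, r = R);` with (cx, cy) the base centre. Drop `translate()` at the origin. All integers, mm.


translate([576, 320, 0]) cylinder(h = 20, r = 89);
translate([576, 320, 20]) cylinder(h = 233, r = 45);
translate([576, 320, 253]) cylinder(h = 20, r = 89);


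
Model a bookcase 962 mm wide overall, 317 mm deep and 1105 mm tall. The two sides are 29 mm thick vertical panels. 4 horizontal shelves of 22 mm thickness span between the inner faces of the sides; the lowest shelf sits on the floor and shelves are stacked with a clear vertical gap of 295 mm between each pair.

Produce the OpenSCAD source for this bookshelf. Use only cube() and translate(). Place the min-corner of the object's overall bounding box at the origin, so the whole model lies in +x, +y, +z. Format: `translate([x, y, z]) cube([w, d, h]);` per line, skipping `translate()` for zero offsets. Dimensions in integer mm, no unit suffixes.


cube([29, 317, 1105]);
translate([933, 0, 0]) cube([29, 317, 1105]);
translate([29, 0, 0]) cube([904, 317, 22]);
translate([29, 0, 317]) cube([904, 317, 22]);
translate([29, 0, 634]) cube([904, 317, 22]);
translate([29, 0, 951]) cube([904, 317, 22]);


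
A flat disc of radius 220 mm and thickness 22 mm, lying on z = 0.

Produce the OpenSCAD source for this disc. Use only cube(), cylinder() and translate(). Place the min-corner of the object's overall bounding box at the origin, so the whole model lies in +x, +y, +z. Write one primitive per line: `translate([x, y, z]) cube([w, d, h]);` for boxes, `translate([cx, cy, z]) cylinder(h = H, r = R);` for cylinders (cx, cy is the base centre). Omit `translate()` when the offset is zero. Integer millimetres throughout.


translate([220, 220, 0]) cylinder(h = 22, r = 220);


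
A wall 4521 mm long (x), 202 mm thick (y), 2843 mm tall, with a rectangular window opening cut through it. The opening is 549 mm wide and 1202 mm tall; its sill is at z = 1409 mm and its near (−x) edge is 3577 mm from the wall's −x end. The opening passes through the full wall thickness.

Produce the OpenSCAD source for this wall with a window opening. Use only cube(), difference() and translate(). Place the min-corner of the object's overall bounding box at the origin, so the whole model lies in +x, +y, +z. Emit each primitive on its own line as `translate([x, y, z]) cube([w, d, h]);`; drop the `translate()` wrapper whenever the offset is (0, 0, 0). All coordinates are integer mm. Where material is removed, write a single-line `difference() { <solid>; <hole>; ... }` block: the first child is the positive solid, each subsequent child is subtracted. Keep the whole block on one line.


difference() { cube([4521, 202, 2843]); translate([3577, 0, 1409]) cube([549, 202, 1202]); }


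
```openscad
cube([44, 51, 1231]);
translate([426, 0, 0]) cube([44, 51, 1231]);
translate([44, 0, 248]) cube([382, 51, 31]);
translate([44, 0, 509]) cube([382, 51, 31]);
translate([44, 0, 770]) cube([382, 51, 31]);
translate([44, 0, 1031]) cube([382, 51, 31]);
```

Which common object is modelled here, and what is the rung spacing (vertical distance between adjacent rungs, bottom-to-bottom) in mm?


A ladder. The rung spacing is 261 mm.

Two tall 44×51 posts with 4 short bars between them — a ladder. Adjacent rungs sit at z = 248 and z = 509, so the spacing is 509 − 248 = 261 mm.


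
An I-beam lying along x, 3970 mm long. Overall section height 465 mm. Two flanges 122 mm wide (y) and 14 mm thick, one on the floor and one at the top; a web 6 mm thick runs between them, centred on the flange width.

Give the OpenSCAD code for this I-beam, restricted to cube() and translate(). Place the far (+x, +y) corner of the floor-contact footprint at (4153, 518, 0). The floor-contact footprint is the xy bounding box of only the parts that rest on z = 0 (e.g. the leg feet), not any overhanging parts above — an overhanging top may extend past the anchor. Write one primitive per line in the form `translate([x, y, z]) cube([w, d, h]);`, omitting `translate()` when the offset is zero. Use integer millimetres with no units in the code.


translate([183, 396, 0]) cube([3970, 122, 14]);
translate([183, 454, 14]) cube([3970, 6, 437]);
translate([183, 396, 451]) cube([3970, 122, 14]);


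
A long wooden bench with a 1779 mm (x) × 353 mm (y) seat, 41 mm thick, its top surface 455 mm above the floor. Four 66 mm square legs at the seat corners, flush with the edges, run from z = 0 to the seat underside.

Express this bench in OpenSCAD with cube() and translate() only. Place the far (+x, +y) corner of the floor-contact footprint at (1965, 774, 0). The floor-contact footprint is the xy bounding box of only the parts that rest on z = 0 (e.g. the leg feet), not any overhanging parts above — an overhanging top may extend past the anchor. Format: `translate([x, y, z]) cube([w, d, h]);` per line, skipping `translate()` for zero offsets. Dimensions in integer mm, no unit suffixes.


// leg_h = 455 − 41 = 414
translate([186, 421, 414]) cube([1779, 353, 41]);
translate([186, 421, 0]) cube([66, 66, 414]);
translate([186, 708, 0]) cube([66, 66, 414]);
translate([1899, 421, 0]) cube([66, 66, 414]);
translate([1899, 708, 0]) cube([66, 66, 414]);


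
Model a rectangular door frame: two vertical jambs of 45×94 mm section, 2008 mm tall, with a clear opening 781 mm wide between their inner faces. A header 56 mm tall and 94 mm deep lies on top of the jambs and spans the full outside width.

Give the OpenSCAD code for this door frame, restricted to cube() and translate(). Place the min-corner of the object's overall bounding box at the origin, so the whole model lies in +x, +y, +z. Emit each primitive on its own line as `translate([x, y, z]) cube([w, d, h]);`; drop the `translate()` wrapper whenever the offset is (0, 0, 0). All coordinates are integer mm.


cube([45, 94, 2008]);
translate([826, 0, 0]) cube([45, 94, 2008]);
translate([0, 0, 2008]) cube([871, 94, 56]);


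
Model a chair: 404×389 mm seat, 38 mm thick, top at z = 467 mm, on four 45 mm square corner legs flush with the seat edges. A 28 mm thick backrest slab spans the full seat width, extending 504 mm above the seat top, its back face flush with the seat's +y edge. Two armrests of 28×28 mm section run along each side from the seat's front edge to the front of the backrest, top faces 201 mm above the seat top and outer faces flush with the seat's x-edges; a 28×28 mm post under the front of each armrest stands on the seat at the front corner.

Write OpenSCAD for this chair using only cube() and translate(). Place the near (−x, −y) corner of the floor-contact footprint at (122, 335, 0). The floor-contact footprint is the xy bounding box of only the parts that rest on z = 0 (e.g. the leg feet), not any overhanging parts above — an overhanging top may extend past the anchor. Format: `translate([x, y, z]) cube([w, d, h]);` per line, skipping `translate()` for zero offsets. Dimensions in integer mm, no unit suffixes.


translate([122, 335, 429]) cube([404, 389, 38]);
translate([122, 335, 0]) cube([45, 45, 429]);
translate([481, 335, 0]) cube([45, 45, 429]);
translate([122, 679, 0]) cube([45, 45, 429]);
translate([481, 679, 0]) cube([45, 45, 429]);
translate([122, 696, 467]) cube([404, 28, 504]);
translate([122, 335, 640]) cube([28, 361, 28]);
translate([498, 335, 640]) cube([28, 361, 28]);
translate([122, 335, 467]) cube([28, 28, 173]);
translate([498, 335, 467]) cube([28, 28, 173]);


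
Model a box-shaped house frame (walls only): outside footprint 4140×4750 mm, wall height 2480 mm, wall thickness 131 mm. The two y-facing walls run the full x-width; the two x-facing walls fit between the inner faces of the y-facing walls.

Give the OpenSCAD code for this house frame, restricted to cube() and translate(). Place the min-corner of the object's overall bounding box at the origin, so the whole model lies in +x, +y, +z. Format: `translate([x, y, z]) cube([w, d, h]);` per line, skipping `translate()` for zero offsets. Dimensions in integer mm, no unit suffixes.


cube([4140, 131, 2480]);
translate([0, 4619, 0]) cube([4140, 131, 2480]);
translate([0, 131, 0]) cube([131, 4488, 2480]);
translate([4009, 131, 0]) cube([131, 4488, 2480]);


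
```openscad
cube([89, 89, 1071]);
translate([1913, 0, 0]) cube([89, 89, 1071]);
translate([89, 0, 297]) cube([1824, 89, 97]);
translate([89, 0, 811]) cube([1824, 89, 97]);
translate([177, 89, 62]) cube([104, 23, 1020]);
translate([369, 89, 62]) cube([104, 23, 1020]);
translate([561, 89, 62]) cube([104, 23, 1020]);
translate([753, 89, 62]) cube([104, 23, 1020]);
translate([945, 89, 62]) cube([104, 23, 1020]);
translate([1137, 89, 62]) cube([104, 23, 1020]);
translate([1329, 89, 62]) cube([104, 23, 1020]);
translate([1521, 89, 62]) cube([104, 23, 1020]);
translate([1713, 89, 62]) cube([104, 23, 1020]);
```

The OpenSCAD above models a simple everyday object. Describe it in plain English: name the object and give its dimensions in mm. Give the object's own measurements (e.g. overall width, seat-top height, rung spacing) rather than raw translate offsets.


A fence section. Two 89×89 mm posts, 1071 mm tall, stand on the floor with a clear span of 1824 mm between their inner faces. Two horizontal rails of 89×97 mm section span the gap between the posts with their undersides at z = 297 mm and z = 811 mm, flush with the posts' −y face. 9 pickets, each 104 mm wide, 23 mm thick and 1020 mm tall, are fixed to the +y face of the rails with their bottoms at z = 62 mm, spaced across the span with a 88 mm gap after the −x post and between neighbouring pickets, with 96 mm left before the +x post.


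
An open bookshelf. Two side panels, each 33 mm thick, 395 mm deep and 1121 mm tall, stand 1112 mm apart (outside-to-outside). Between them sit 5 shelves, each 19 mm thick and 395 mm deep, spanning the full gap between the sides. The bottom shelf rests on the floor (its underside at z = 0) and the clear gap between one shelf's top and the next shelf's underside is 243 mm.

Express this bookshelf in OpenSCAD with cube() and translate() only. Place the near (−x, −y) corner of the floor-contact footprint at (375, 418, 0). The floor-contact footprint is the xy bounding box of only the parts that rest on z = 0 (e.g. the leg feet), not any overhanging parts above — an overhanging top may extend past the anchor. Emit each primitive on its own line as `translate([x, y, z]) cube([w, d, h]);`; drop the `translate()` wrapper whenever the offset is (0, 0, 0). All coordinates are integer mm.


translate([375, 418, 0]) cube([33, 395, 1121]);
translate([1454, 418, 0]) cube([33, 395, 1121]);
translate([408, 418, 0]) cube([1046, 395, 19]);
translate([408, 418, 262]) cube([1046, 395, 19]);
translate([408, 418, 524]) cube([1046, 395, 19]);
translate([408, 418, 786]) cube([1046, 395, 19]);
translate([408, 418, 1048]) cube([1046, 395, 19]);


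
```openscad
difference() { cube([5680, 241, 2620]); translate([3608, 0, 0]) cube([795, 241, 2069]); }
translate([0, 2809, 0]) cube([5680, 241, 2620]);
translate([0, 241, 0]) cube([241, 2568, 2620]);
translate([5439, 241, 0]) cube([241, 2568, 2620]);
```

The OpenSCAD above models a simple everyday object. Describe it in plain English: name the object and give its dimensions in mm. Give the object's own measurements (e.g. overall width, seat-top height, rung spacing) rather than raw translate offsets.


A single room: four walls, each 2620 mm tall and 241 mm thick, enclosing an outside footprint 5680×3050 mm (x × y), no floor or roof. The front and back walls (−y and +y sides) run the full x-width; the side walls fit between their inner faces. A door opening 795 mm wide and 2069 mm tall is cut through the front wall from the floor up, its −x edge 3608 mm from the wall's −x end.


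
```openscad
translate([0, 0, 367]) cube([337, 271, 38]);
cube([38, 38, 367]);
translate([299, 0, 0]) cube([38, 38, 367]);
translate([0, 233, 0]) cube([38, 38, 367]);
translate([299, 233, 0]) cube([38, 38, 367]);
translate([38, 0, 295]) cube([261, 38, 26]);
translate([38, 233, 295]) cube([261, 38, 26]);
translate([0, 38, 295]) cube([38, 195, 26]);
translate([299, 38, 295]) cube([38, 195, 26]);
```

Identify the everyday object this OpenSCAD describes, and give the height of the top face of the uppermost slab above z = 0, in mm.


A stool. The seat height is 405 mm.

A 337×271×38 slab at z = 367 on four corner posts — a stool. The seat top is 367 + 38 = 405 mm.


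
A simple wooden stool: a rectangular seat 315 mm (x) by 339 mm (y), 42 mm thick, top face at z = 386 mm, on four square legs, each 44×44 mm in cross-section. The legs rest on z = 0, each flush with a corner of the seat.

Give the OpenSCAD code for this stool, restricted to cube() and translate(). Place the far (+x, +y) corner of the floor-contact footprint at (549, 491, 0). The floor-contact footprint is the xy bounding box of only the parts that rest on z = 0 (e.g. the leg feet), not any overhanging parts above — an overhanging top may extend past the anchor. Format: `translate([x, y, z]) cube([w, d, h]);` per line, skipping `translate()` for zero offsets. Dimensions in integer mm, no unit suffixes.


translate([234, 152, 344]) cube([315, 339, 42]);
translate([234, 152, 0]) cube([44, 44, 344]);
translate([505, 152, 0]) cube([44, 44, 344]);
translate([234, 447, 0]) cube([44, 44, 344]);
translate([505, 447, 0]) cube([44, 44, 344]);


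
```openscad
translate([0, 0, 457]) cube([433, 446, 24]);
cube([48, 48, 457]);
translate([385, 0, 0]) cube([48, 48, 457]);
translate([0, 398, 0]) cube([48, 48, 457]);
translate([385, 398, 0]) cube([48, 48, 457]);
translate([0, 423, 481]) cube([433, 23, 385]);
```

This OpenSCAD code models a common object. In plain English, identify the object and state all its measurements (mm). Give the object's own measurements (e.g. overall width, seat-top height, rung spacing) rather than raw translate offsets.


A chair. The seat is a 433×446×24 mm slab with its top at z = 481 mm, on four 48×48 mm corner legs (flush with the seat edges, standing on z = 0). A flat backrest 23 mm thick, 385 mm tall, spans the full seat width and rises from the seat top along its +y edge, rear face flush with the rear of the seat.


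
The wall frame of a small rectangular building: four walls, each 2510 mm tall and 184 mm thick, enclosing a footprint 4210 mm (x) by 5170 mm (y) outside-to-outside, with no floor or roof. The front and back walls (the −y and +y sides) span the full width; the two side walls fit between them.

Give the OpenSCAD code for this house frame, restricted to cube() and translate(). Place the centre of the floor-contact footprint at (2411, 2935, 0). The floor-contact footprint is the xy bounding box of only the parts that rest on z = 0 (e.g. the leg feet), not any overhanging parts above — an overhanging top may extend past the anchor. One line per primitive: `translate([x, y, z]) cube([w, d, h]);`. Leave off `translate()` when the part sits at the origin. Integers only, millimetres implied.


translate([306, 350, 0]) cube([4210, 184, 2510]);
translate([306, 5336, 0]) cube([4210, 184, 2510]);
translate([306, 534, 0]) cube([184, 4802, 2510]);
translate([4332, 534, 0]) cube([184, 4802, 2510]);


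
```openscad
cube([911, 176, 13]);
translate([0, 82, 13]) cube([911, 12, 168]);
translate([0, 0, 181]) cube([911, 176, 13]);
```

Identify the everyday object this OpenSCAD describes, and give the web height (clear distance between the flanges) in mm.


An I-beam. The web height is 168 mm.

Two wide flanges with a thin centred web — an I-beam. Overall 194 mm minus two 13 mm flanges gives a web of 194 − 2·13 = 168 mm.


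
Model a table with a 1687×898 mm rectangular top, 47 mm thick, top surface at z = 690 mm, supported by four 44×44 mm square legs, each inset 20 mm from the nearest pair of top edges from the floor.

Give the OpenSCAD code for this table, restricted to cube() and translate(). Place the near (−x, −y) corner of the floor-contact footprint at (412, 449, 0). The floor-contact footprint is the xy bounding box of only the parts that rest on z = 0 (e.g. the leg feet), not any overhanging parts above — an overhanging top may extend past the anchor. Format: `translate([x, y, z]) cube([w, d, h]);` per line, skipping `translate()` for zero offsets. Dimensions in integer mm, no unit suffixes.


// leg_h = 690 - 47 = 643
translate([392, 429, 643]) cube([1687, 898, 47]);
translate([412, 449, 0]) cube([44, 44, 643]);
translate([2015, 449, 0]) cube([44, 44, 643]);
translate([412, 1263, 0]) cube([44, 44, 643]);
translate([2015, 1263, 0]) cube([44, 44, 643]);


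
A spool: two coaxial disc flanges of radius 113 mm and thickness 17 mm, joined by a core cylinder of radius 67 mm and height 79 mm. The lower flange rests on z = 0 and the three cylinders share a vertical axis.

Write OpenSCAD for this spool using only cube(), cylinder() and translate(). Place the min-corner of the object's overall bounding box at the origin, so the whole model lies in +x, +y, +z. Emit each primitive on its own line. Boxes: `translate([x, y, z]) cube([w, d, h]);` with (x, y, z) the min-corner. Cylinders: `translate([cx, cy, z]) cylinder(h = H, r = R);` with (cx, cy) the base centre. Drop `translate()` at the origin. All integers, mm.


translate([113, 113, 0]) cylinder(h = 17, r = 113);
translate([113, 113, 17]) cylinder(h = 79, r = 67);
translate([113, 113, 96]) cylinder(h = 17, r = 113);


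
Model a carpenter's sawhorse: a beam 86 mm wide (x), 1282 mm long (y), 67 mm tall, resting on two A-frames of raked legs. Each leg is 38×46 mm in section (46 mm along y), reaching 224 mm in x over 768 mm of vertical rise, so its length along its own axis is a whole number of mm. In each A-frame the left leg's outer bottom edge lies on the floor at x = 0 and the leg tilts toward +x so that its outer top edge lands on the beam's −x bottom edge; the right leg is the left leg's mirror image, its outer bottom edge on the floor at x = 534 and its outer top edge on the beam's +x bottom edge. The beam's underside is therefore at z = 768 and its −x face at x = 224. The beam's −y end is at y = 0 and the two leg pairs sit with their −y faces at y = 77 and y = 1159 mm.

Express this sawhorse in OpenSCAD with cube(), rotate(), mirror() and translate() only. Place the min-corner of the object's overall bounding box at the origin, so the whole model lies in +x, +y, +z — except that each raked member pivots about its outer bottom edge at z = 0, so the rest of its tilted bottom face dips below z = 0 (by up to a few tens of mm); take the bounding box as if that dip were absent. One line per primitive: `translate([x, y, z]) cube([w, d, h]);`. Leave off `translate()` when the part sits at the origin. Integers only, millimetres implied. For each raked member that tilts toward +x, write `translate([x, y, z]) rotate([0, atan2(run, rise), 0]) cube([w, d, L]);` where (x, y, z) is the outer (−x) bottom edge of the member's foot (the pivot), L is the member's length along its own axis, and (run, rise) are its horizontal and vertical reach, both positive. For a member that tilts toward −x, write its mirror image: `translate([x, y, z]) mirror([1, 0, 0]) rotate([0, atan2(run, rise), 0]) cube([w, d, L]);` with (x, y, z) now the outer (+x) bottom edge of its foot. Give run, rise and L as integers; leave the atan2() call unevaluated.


// leg length = √(224² + 768²) = 800
// right-leg outer foot x = 2·224 + 86 = 534
// beam min-corner = (224, 0, 768)
translate([224, 0, 768]) cube([86, 1282, 67]);
translate([0, 77, 0]) rotate([0, atan2(224, 768), 0]) cube([38, 46, 800]);
translate([534, 77, 0]) mirror([1, 0, 0]) rotate([0, atan2(224, 768), 0]) cube([38, 46, 800]);
translate([0, 1159, 0]) rotate([0, atan2(224, 768), 0]) cube([38, 46, 800]);
translate([534, 1159, 0]) mirror([1, 0, 0]) rotate([0, atan2(224, 768), 0]) cube([38, 46, 800]);


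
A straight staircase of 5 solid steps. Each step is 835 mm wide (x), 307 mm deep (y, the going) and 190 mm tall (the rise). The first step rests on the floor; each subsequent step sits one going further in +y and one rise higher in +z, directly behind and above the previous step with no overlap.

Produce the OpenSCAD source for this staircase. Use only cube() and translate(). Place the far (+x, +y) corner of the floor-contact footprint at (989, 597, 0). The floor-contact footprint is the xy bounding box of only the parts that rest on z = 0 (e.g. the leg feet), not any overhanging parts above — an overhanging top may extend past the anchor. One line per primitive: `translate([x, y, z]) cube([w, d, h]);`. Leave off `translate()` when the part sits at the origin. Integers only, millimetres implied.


translate([154, 290, 0]) cube([835, 307, 190]);
translate([154, 597, 190]) cube([835, 307, 190]);
translate([154, 904, 380]) cube([835, 307, 190]);
translate([154, 1211, 570]) cube([835, 307, 190]);
translate([154, 1518, 760]) cube([835, 307, 190]);


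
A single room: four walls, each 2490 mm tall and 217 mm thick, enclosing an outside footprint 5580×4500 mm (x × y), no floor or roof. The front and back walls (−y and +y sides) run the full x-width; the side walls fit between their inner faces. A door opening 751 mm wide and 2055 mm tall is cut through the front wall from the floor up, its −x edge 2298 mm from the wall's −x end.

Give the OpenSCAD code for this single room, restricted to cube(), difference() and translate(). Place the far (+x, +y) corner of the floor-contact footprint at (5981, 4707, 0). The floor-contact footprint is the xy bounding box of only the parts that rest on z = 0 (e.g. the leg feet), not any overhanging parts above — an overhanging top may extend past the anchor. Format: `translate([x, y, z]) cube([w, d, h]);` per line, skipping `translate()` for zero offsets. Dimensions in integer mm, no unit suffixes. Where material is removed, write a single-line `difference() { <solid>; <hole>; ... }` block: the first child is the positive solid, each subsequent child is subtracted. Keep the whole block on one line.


difference() { translate([401, 207, 0]) cube([5580, 217, 2490]); translate([2699, 207, 0]) cube([751, 217, 2055]); }
translate([401, 4490, 0]) cube([5580, 217, 2490]);
translate([401, 424, 0]) cube([217, 4066, 2490]);
translate([5764, 424, 0]) cube([217, 4066, 2490]);


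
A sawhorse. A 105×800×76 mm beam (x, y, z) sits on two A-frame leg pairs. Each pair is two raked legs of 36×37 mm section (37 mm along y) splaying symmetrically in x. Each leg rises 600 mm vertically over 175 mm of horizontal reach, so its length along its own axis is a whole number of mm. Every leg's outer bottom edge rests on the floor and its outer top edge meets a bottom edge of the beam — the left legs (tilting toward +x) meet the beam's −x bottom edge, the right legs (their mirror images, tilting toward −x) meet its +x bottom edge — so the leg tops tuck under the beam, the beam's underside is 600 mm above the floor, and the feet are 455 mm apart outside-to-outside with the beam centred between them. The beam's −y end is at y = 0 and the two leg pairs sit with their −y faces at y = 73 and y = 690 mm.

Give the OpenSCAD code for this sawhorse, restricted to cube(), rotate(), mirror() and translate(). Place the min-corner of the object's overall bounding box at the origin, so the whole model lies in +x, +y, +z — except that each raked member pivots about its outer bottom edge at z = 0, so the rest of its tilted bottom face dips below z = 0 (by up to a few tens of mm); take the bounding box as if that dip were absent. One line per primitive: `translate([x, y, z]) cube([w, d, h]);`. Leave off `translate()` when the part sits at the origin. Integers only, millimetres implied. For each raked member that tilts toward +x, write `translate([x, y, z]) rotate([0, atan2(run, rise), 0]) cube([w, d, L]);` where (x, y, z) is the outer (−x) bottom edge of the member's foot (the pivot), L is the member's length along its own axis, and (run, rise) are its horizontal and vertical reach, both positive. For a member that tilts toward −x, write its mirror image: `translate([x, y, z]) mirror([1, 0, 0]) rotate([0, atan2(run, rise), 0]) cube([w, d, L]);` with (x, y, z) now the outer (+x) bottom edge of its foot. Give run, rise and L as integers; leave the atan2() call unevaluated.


translate([175, 0, 600]) cube([105, 800, 76]);
translate([0, 73, 0]) rotate([0, atan2(175, 600), 0]) cube([36, 37, 625]);
translate([455, 73, 0]) mirror([1, 0, 0]) rotate([0, atan2(175, 600), 0]) cube([36, 37, 625]);
translate([0, 690, 0]) rotate([0, atan2(175, 600), 0]) cube([36, 37, 625]);
translate([455, 690, 0]) mirror([1, 0, 0]) rotate([0, atan2(175, 600), 0]) cube([36, 37, 625]);


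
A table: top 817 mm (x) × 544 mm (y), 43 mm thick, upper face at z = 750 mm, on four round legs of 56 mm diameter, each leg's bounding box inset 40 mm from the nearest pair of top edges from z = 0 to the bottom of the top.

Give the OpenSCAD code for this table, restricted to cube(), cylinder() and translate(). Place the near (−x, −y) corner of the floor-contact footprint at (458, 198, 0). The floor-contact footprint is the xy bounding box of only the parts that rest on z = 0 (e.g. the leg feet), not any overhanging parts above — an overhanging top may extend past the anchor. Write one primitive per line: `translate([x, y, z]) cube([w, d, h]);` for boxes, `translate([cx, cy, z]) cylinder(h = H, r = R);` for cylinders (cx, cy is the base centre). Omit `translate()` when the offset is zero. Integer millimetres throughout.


translate([418, 158, 707]) cube([817, 544, 43]);
translate([486, 226, 0]) cylinder(h = 707, r = 28);
translate([1167, 226, 0]) cylinder(h = 707, r = 28);
translate([486, 634, 0]) cylinder(h = 707, r = 28);
translate([1167, 634, 0]) cylinder(h = 707, r = 28);


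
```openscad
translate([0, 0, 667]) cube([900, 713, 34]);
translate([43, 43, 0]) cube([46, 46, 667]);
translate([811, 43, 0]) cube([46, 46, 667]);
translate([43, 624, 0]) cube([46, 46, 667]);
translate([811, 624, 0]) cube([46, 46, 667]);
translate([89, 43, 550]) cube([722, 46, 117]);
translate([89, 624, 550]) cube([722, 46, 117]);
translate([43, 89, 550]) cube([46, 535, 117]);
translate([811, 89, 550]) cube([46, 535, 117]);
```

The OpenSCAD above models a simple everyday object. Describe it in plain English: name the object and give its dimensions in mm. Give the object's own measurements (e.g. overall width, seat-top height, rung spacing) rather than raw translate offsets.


A table: top 900 mm (x) × 713 mm (y), 34 mm thick, upper face at z = 701 mm, on four 46×46 mm square legs, each inset 43 mm from the nearest pair of top edges from z = 0 to the bottom of the top. Four apron rails, 46 mm thick and 117 mm tall, run between adjacent legs with their top edges flush with the underside of the top and their outer faces flush with the legs' outer faces.


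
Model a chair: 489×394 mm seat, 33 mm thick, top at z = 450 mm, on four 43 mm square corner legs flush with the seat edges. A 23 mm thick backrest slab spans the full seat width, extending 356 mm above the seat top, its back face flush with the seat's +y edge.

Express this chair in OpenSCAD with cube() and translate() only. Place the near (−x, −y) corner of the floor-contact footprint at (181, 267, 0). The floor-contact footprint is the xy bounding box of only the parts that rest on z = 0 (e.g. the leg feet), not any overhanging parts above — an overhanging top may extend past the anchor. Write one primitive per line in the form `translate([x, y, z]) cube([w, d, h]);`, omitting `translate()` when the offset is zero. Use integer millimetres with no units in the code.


translate([181, 267, 417]) cube([489, 394, 33]);
translate([181, 267, 0]) cube([43, 43, 417]);
translate([627, 267, 0]) cube([43, 43, 417]);
translate([181, 618, 0]) cube([43, 43, 417]);
translate([627, 618, 0]) cube([43, 43, 417]);
translate([181, 638, 450]) cube([489, 23, 356]);


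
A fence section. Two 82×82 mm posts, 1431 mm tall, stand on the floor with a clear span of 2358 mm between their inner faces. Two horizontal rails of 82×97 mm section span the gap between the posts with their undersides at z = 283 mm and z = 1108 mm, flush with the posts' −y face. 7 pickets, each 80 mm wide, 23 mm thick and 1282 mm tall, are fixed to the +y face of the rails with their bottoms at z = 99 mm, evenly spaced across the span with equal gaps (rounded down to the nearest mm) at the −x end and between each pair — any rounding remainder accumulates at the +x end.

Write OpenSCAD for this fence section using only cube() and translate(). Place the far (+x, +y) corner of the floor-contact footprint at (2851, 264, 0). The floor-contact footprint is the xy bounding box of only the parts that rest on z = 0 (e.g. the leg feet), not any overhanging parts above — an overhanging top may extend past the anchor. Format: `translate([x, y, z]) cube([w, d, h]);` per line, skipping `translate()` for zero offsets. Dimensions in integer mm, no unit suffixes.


translate([329, 182, 0]) cube([82, 82, 1431]);
translate([2769, 182, 0]) cube([82, 82, 1431]);
translate([411, 182, 283]) cube([2358, 82, 97]);
translate([411, 182, 1108]) cube([2358, 82, 97]);
translate([635, 264, 99]) cube([80, 23, 1282]);
translate([939, 264, 99]) cube([80, 23, 1282]);
translate([1243, 264, 99]) cube([80, 23, 1282]);
translate([1547, 264, 99]) cube([80, 23, 1282]);
translate([1851, 264, 99]) cube([80, 23, 1282]);
translate([2155, 264, 99]) cube([80, 23, 1282]);
translate([2459, 264, 99]) cube([80, 23, 1282]);


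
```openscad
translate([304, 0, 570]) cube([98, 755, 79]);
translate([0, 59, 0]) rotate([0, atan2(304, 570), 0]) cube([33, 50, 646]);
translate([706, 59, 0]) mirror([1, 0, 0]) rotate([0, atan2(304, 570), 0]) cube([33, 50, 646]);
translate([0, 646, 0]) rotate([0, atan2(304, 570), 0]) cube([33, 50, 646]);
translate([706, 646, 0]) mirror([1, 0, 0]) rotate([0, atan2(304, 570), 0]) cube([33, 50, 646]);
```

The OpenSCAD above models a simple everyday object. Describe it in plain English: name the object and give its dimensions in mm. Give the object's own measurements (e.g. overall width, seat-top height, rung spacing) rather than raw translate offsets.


A sawhorse. A 98×755×79 mm beam (x, y, z) sits on two A-frame leg pairs. Each pair is two raked legs of 33×50 mm section (50 mm along y) splaying symmetrically in x. Each leg rises 570 mm vertically over 304 mm of horizontal reach and is 646 mm long along its own axis. Every leg's outer bottom edge rests on the floor and its outer top edge meets a bottom edge of the beam — the left legs (tilting toward +x) meet the beam's −x bottom edge, the right legs (their mirror images, tilting toward −x) meet its +x bottom edge — so the leg tops tuck under the beam, the beam's underside is 570 mm above the floor, and the feet are 706 mm apart outside-to-outside with the beam centred between them. The two leg pairs are set in 59 mm from either end of the beam.


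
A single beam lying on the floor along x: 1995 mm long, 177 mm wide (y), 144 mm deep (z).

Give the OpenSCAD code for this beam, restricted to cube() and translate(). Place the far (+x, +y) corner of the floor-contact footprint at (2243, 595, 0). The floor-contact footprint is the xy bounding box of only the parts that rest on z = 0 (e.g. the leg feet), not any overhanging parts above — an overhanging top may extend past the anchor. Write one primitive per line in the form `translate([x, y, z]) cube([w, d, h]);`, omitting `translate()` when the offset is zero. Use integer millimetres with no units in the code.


translate([248, 418, 0]) cube([1995, 177, 144]);


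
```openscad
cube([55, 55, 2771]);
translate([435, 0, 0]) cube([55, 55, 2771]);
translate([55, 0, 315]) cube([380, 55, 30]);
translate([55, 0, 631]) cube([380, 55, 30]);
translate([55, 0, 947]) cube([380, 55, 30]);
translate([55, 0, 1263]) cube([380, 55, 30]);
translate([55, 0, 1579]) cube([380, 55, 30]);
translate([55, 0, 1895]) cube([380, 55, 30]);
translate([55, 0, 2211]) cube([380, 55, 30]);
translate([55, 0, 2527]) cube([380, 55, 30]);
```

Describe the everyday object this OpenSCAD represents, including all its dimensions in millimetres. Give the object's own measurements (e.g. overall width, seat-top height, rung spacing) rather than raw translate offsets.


A straight ladder. Two 55×55 mm vertical rails, 2771 mm tall, stand 490 mm apart (outside-to-outside) with their front faces coplanar on the −y side. 8 rungs, each 55 mm deep and 30 mm tall, span between the inner faces of the rails, front faces flush with the rails. The lowest rung's underside is at z = 315 mm and rungs are spaced 316 mm apart (underside to underside).


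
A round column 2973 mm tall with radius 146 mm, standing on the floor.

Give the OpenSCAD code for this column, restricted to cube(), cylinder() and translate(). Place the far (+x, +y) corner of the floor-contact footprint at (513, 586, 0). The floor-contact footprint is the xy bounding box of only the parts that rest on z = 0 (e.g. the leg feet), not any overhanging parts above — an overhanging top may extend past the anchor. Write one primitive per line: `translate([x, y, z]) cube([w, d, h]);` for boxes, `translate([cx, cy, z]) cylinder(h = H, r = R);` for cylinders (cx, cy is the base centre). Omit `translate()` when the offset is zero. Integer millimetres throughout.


translate([367, 440, 0]) cylinder(h = 2973, r = 146);
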